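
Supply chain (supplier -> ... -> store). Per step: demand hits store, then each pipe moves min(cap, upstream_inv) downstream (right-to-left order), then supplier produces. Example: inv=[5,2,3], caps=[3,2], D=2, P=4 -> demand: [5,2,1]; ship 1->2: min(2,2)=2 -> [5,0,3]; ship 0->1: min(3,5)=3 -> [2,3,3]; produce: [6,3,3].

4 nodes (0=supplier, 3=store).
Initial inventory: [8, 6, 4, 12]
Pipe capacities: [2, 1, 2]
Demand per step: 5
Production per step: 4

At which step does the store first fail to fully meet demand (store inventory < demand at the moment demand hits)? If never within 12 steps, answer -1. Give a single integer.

Step 1: demand=5,sold=5 ship[2->3]=2 ship[1->2]=1 ship[0->1]=2 prod=4 -> [10 7 3 9]
Step 2: demand=5,sold=5 ship[2->3]=2 ship[1->2]=1 ship[0->1]=2 prod=4 -> [12 8 2 6]
Step 3: demand=5,sold=5 ship[2->3]=2 ship[1->2]=1 ship[0->1]=2 prod=4 -> [14 9 1 3]
Step 4: demand=5,sold=3 ship[2->3]=1 ship[1->2]=1 ship[0->1]=2 prod=4 -> [16 10 1 1]
Step 5: demand=5,sold=1 ship[2->3]=1 ship[1->2]=1 ship[0->1]=2 prod=4 -> [18 11 1 1]
Step 6: demand=5,sold=1 ship[2->3]=1 ship[1->2]=1 ship[0->1]=2 prod=4 -> [20 12 1 1]
Step 7: demand=5,sold=1 ship[2->3]=1 ship[1->2]=1 ship[0->1]=2 prod=4 -> [22 13 1 1]
Step 8: demand=5,sold=1 ship[2->3]=1 ship[1->2]=1 ship[0->1]=2 prod=4 -> [24 14 1 1]
Step 9: demand=5,sold=1 ship[2->3]=1 ship[1->2]=1 ship[0->1]=2 prod=4 -> [26 15 1 1]
Step 10: demand=5,sold=1 ship[2->3]=1 ship[1->2]=1 ship[0->1]=2 prod=4 -> [28 16 1 1]
Step 11: demand=5,sold=1 ship[2->3]=1 ship[1->2]=1 ship[0->1]=2 prod=4 -> [30 17 1 1]
Step 12: demand=5,sold=1 ship[2->3]=1 ship[1->2]=1 ship[0->1]=2 prod=4 -> [32 18 1 1]
First stockout at step 4

4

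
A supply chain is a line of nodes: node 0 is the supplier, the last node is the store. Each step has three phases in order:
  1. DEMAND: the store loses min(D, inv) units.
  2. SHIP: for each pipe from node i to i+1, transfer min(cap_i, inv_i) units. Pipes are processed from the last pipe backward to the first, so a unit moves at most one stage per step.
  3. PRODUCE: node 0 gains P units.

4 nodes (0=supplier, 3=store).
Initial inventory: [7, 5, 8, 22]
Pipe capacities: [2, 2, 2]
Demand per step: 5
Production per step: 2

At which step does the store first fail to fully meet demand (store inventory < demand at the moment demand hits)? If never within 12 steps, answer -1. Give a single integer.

Step 1: demand=5,sold=5 ship[2->3]=2 ship[1->2]=2 ship[0->1]=2 prod=2 -> [7 5 8 19]
Step 2: demand=5,sold=5 ship[2->3]=2 ship[1->2]=2 ship[0->1]=2 prod=2 -> [7 5 8 16]
Step 3: demand=5,sold=5 ship[2->3]=2 ship[1->2]=2 ship[0->1]=2 prod=2 -> [7 5 8 13]
Step 4: demand=5,sold=5 ship[2->3]=2 ship[1->2]=2 ship[0->1]=2 prod=2 -> [7 5 8 10]
Step 5: demand=5,sold=5 ship[2->3]=2 ship[1->2]=2 ship[0->1]=2 prod=2 -> [7 5 8 7]
Step 6: demand=5,sold=5 ship[2->3]=2 ship[1->2]=2 ship[0->1]=2 prod=2 -> [7 5 8 4]
Step 7: demand=5,sold=4 ship[2->3]=2 ship[1->2]=2 ship[0->1]=2 prod=2 -> [7 5 8 2]
Step 8: demand=5,sold=2 ship[2->3]=2 ship[1->2]=2 ship[0->1]=2 prod=2 -> [7 5 8 2]
Step 9: demand=5,sold=2 ship[2->3]=2 ship[1->2]=2 ship[0->1]=2 prod=2 -> [7 5 8 2]
Step 10: demand=5,sold=2 ship[2->3]=2 ship[1->2]=2 ship[0->1]=2 prod=2 -> [7 5 8 2]
Step 11: demand=5,sold=2 ship[2->3]=2 ship[1->2]=2 ship[0->1]=2 prod=2 -> [7 5 8 2]
Step 12: demand=5,sold=2 ship[2->3]=2 ship[1->2]=2 ship[0->1]=2 prod=2 -> [7 5 8 2]
First stockout at step 7

7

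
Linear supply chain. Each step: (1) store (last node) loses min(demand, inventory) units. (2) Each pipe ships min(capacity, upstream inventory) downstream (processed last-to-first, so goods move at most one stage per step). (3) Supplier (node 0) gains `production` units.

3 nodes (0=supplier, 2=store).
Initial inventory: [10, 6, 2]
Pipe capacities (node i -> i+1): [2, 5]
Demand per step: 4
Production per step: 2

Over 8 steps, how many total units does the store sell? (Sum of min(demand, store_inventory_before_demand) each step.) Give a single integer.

Answer: 20

Derivation:
Step 1: sold=2 (running total=2) -> [10 3 5]
Step 2: sold=4 (running total=6) -> [10 2 4]
Step 3: sold=4 (running total=10) -> [10 2 2]
Step 4: sold=2 (running total=12) -> [10 2 2]
Step 5: sold=2 (running total=14) -> [10 2 2]
Step 6: sold=2 (running total=16) -> [10 2 2]
Step 7: sold=2 (running total=18) -> [10 2 2]
Step 8: sold=2 (running total=20) -> [10 2 2]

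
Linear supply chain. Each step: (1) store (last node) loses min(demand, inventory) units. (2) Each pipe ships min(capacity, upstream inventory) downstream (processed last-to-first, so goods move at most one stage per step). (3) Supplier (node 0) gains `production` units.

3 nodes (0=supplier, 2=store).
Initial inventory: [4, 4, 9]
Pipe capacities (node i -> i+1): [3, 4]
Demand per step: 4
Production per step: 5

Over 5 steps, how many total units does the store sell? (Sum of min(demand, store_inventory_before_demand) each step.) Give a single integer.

Answer: 20

Derivation:
Step 1: sold=4 (running total=4) -> [6 3 9]
Step 2: sold=4 (running total=8) -> [8 3 8]
Step 3: sold=4 (running total=12) -> [10 3 7]
Step 4: sold=4 (running total=16) -> [12 3 6]
Step 5: sold=4 (running total=20) -> [14 3 5]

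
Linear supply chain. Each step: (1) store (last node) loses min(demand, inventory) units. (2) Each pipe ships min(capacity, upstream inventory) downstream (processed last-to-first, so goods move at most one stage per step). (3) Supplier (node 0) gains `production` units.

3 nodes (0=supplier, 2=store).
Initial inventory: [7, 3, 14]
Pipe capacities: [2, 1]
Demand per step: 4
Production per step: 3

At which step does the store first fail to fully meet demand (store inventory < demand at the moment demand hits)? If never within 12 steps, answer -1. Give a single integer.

Step 1: demand=4,sold=4 ship[1->2]=1 ship[0->1]=2 prod=3 -> [8 4 11]
Step 2: demand=4,sold=4 ship[1->2]=1 ship[0->1]=2 prod=3 -> [9 5 8]
Step 3: demand=4,sold=4 ship[1->2]=1 ship[0->1]=2 prod=3 -> [10 6 5]
Step 4: demand=4,sold=4 ship[1->2]=1 ship[0->1]=2 prod=3 -> [11 7 2]
Step 5: demand=4,sold=2 ship[1->2]=1 ship[0->1]=2 prod=3 -> [12 8 1]
Step 6: demand=4,sold=1 ship[1->2]=1 ship[0->1]=2 prod=3 -> [13 9 1]
Step 7: demand=4,sold=1 ship[1->2]=1 ship[0->1]=2 prod=3 -> [14 10 1]
Step 8: demand=4,sold=1 ship[1->2]=1 ship[0->1]=2 prod=3 -> [15 11 1]
Step 9: demand=4,sold=1 ship[1->2]=1 ship[0->1]=2 prod=3 -> [16 12 1]
Step 10: demand=4,sold=1 ship[1->2]=1 ship[0->1]=2 prod=3 -> [17 13 1]
Step 11: demand=4,sold=1 ship[1->2]=1 ship[0->1]=2 prod=3 -> [18 14 1]
Step 12: demand=4,sold=1 ship[1->2]=1 ship[0->1]=2 prod=3 -> [19 15 1]
First stockout at step 5

5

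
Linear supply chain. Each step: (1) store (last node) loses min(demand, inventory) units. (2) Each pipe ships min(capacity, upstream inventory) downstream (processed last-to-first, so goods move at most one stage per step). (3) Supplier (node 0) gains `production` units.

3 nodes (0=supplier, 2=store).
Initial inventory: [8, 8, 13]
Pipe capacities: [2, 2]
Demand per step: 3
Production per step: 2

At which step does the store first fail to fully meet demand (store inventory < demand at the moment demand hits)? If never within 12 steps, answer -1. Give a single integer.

Step 1: demand=3,sold=3 ship[1->2]=2 ship[0->1]=2 prod=2 -> [8 8 12]
Step 2: demand=3,sold=3 ship[1->2]=2 ship[0->1]=2 prod=2 -> [8 8 11]
Step 3: demand=3,sold=3 ship[1->2]=2 ship[0->1]=2 prod=2 -> [8 8 10]
Step 4: demand=3,sold=3 ship[1->2]=2 ship[0->1]=2 prod=2 -> [8 8 9]
Step 5: demand=3,sold=3 ship[1->2]=2 ship[0->1]=2 prod=2 -> [8 8 8]
Step 6: demand=3,sold=3 ship[1->2]=2 ship[0->1]=2 prod=2 -> [8 8 7]
Step 7: demand=3,sold=3 ship[1->2]=2 ship[0->1]=2 prod=2 -> [8 8 6]
Step 8: demand=3,sold=3 ship[1->2]=2 ship[0->1]=2 prod=2 -> [8 8 5]
Step 9: demand=3,sold=3 ship[1->2]=2 ship[0->1]=2 prod=2 -> [8 8 4]
Step 10: demand=3,sold=3 ship[1->2]=2 ship[0->1]=2 prod=2 -> [8 8 3]
Step 11: demand=3,sold=3 ship[1->2]=2 ship[0->1]=2 prod=2 -> [8 8 2]
Step 12: demand=3,sold=2 ship[1->2]=2 ship[0->1]=2 prod=2 -> [8 8 2]
First stockout at step 12

12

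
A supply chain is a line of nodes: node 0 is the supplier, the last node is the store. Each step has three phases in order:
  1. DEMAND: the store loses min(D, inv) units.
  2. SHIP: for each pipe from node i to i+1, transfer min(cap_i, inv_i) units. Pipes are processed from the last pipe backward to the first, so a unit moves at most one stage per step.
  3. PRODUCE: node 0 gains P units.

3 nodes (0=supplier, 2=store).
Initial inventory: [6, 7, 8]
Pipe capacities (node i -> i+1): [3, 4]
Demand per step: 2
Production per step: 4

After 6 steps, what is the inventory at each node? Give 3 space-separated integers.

Step 1: demand=2,sold=2 ship[1->2]=4 ship[0->1]=3 prod=4 -> inv=[7 6 10]
Step 2: demand=2,sold=2 ship[1->2]=4 ship[0->1]=3 prod=4 -> inv=[8 5 12]
Step 3: demand=2,sold=2 ship[1->2]=4 ship[0->1]=3 prod=4 -> inv=[9 4 14]
Step 4: demand=2,sold=2 ship[1->2]=4 ship[0->1]=3 prod=4 -> inv=[10 3 16]
Step 5: demand=2,sold=2 ship[1->2]=3 ship[0->1]=3 prod=4 -> inv=[11 3 17]
Step 6: demand=2,sold=2 ship[1->2]=3 ship[0->1]=3 prod=4 -> inv=[12 3 18]

12 3 18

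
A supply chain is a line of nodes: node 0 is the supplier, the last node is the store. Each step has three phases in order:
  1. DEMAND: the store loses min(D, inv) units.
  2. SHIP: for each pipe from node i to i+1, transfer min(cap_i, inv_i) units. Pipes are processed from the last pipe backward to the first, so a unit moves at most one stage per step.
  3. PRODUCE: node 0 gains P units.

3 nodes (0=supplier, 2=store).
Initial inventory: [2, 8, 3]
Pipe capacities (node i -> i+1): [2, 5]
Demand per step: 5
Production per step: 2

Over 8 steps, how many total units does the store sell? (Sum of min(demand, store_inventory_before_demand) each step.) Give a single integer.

Answer: 23

Derivation:
Step 1: sold=3 (running total=3) -> [2 5 5]
Step 2: sold=5 (running total=8) -> [2 2 5]
Step 3: sold=5 (running total=13) -> [2 2 2]
Step 4: sold=2 (running total=15) -> [2 2 2]
Step 5: sold=2 (running total=17) -> [2 2 2]
Step 6: sold=2 (running total=19) -> [2 2 2]
Step 7: sold=2 (running total=21) -> [2 2 2]
Step 8: sold=2 (running total=23) -> [2 2 2]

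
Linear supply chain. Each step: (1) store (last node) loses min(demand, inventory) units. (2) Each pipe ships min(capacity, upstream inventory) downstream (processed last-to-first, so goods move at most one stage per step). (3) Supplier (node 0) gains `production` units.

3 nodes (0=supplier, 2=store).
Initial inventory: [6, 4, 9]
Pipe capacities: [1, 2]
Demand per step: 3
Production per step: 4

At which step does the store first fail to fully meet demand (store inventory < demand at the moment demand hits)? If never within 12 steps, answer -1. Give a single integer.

Step 1: demand=3,sold=3 ship[1->2]=2 ship[0->1]=1 prod=4 -> [9 3 8]
Step 2: demand=3,sold=3 ship[1->2]=2 ship[0->1]=1 prod=4 -> [12 2 7]
Step 3: demand=3,sold=3 ship[1->2]=2 ship[0->1]=1 prod=4 -> [15 1 6]
Step 4: demand=3,sold=3 ship[1->2]=1 ship[0->1]=1 prod=4 -> [18 1 4]
Step 5: demand=3,sold=3 ship[1->2]=1 ship[0->1]=1 prod=4 -> [21 1 2]
Step 6: demand=3,sold=2 ship[1->2]=1 ship[0->1]=1 prod=4 -> [24 1 1]
Step 7: demand=3,sold=1 ship[1->2]=1 ship[0->1]=1 prod=4 -> [27 1 1]
Step 8: demand=3,sold=1 ship[1->2]=1 ship[0->1]=1 prod=4 -> [30 1 1]
Step 9: demand=3,sold=1 ship[1->2]=1 ship[0->1]=1 prod=4 -> [33 1 1]
Step 10: demand=3,sold=1 ship[1->2]=1 ship[0->1]=1 prod=4 -> [36 1 1]
Step 11: demand=3,sold=1 ship[1->2]=1 ship[0->1]=1 prod=4 -> [39 1 1]
Step 12: demand=3,sold=1 ship[1->2]=1 ship[0->1]=1 prod=4 -> [42 1 1]
First stockout at step 6

6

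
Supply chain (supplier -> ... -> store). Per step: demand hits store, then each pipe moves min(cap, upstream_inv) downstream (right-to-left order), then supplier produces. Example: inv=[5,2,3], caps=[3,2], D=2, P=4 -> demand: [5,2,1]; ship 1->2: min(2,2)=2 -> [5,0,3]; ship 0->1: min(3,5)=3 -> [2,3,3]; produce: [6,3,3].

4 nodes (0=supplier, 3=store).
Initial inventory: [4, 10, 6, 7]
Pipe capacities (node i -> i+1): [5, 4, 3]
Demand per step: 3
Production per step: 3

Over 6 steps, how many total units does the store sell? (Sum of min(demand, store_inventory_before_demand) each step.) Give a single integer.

Step 1: sold=3 (running total=3) -> [3 10 7 7]
Step 2: sold=3 (running total=6) -> [3 9 8 7]
Step 3: sold=3 (running total=9) -> [3 8 9 7]
Step 4: sold=3 (running total=12) -> [3 7 10 7]
Step 5: sold=3 (running total=15) -> [3 6 11 7]
Step 6: sold=3 (running total=18) -> [3 5 12 7]

Answer: 18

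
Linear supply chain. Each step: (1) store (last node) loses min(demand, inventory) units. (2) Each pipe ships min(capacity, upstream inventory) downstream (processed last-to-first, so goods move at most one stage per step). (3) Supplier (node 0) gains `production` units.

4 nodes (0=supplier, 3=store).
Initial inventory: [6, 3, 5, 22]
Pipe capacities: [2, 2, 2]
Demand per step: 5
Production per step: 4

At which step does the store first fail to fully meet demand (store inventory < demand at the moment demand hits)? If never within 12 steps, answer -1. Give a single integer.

Step 1: demand=5,sold=5 ship[2->3]=2 ship[1->2]=2 ship[0->1]=2 prod=4 -> [8 3 5 19]
Step 2: demand=5,sold=5 ship[2->3]=2 ship[1->2]=2 ship[0->1]=2 prod=4 -> [10 3 5 16]
Step 3: demand=5,sold=5 ship[2->3]=2 ship[1->2]=2 ship[0->1]=2 prod=4 -> [12 3 5 13]
Step 4: demand=5,sold=5 ship[2->3]=2 ship[1->2]=2 ship[0->1]=2 prod=4 -> [14 3 5 10]
Step 5: demand=5,sold=5 ship[2->3]=2 ship[1->2]=2 ship[0->1]=2 prod=4 -> [16 3 5 7]
Step 6: demand=5,sold=5 ship[2->3]=2 ship[1->2]=2 ship[0->1]=2 prod=4 -> [18 3 5 4]
Step 7: demand=5,sold=4 ship[2->3]=2 ship[1->2]=2 ship[0->1]=2 prod=4 -> [20 3 5 2]
Step 8: demand=5,sold=2 ship[2->3]=2 ship[1->2]=2 ship[0->1]=2 prod=4 -> [22 3 5 2]
Step 9: demand=5,sold=2 ship[2->3]=2 ship[1->2]=2 ship[0->1]=2 prod=4 -> [24 3 5 2]
Step 10: demand=5,sold=2 ship[2->3]=2 ship[1->2]=2 ship[0->1]=2 prod=4 -> [26 3 5 2]
Step 11: demand=5,sold=2 ship[2->3]=2 ship[1->2]=2 ship[0->1]=2 prod=4 -> [28 3 5 2]
Step 12: demand=5,sold=2 ship[2->3]=2 ship[1->2]=2 ship[0->1]=2 prod=4 -> [30 3 5 2]
First stockout at step 7

7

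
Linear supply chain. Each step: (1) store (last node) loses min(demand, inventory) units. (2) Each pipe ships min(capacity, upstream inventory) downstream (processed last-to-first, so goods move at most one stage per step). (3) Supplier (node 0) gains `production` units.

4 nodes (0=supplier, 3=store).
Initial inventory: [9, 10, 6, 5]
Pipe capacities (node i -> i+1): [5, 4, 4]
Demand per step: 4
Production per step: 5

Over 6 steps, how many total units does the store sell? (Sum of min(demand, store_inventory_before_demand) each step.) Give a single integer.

Answer: 24

Derivation:
Step 1: sold=4 (running total=4) -> [9 11 6 5]
Step 2: sold=4 (running total=8) -> [9 12 6 5]
Step 3: sold=4 (running total=12) -> [9 13 6 5]
Step 4: sold=4 (running total=16) -> [9 14 6 5]
Step 5: sold=4 (running total=20) -> [9 15 6 5]
Step 6: sold=4 (running total=24) -> [9 16 6 5]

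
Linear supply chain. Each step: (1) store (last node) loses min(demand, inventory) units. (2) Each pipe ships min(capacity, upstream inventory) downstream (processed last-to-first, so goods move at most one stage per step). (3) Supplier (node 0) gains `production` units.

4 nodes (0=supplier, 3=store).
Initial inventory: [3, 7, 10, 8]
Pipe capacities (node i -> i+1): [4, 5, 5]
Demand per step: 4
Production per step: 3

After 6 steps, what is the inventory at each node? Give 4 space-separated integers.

Step 1: demand=4,sold=4 ship[2->3]=5 ship[1->2]=5 ship[0->1]=3 prod=3 -> inv=[3 5 10 9]
Step 2: demand=4,sold=4 ship[2->3]=5 ship[1->2]=5 ship[0->1]=3 prod=3 -> inv=[3 3 10 10]
Step 3: demand=4,sold=4 ship[2->3]=5 ship[1->2]=3 ship[0->1]=3 prod=3 -> inv=[3 3 8 11]
Step 4: demand=4,sold=4 ship[2->3]=5 ship[1->2]=3 ship[0->1]=3 prod=3 -> inv=[3 3 6 12]
Step 5: demand=4,sold=4 ship[2->3]=5 ship[1->2]=3 ship[0->1]=3 prod=3 -> inv=[3 3 4 13]
Step 6: demand=4,sold=4 ship[2->3]=4 ship[1->2]=3 ship[0->1]=3 prod=3 -> inv=[3 3 3 13]

3 3 3 13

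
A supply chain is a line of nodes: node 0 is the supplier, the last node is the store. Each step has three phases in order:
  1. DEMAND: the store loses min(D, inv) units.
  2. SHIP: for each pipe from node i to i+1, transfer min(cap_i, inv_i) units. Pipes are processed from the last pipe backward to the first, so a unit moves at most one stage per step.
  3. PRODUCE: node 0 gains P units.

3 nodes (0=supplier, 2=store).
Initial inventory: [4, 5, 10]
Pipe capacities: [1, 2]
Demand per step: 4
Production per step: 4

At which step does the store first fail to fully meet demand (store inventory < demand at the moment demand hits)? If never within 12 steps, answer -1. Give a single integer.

Step 1: demand=4,sold=4 ship[1->2]=2 ship[0->1]=1 prod=4 -> [7 4 8]
Step 2: demand=4,sold=4 ship[1->2]=2 ship[0->1]=1 prod=4 -> [10 3 6]
Step 3: demand=4,sold=4 ship[1->2]=2 ship[0->1]=1 prod=4 -> [13 2 4]
Step 4: demand=4,sold=4 ship[1->2]=2 ship[0->1]=1 prod=4 -> [16 1 2]
Step 5: demand=4,sold=2 ship[1->2]=1 ship[0->1]=1 prod=4 -> [19 1 1]
Step 6: demand=4,sold=1 ship[1->2]=1 ship[0->1]=1 prod=4 -> [22 1 1]
Step 7: demand=4,sold=1 ship[1->2]=1 ship[0->1]=1 prod=4 -> [25 1 1]
Step 8: demand=4,sold=1 ship[1->2]=1 ship[0->1]=1 prod=4 -> [28 1 1]
Step 9: demand=4,sold=1 ship[1->2]=1 ship[0->1]=1 prod=4 -> [31 1 1]
Step 10: demand=4,sold=1 ship[1->2]=1 ship[0->1]=1 prod=4 -> [34 1 1]
Step 11: demand=4,sold=1 ship[1->2]=1 ship[0->1]=1 prod=4 -> [37 1 1]
Step 12: demand=4,sold=1 ship[1->2]=1 ship[0->1]=1 prod=4 -> [40 1 1]
First stockout at step 5

5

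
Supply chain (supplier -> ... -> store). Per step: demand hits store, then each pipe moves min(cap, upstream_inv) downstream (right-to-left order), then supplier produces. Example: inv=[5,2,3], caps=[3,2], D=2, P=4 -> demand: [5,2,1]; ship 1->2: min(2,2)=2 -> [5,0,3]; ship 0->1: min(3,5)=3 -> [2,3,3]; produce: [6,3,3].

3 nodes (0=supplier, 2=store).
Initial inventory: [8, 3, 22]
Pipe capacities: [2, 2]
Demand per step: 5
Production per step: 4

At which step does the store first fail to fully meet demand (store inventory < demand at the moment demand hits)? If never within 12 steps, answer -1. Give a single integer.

Step 1: demand=5,sold=5 ship[1->2]=2 ship[0->1]=2 prod=4 -> [10 3 19]
Step 2: demand=5,sold=5 ship[1->2]=2 ship[0->1]=2 prod=4 -> [12 3 16]
Step 3: demand=5,sold=5 ship[1->2]=2 ship[0->1]=2 prod=4 -> [14 3 13]
Step 4: demand=5,sold=5 ship[1->2]=2 ship[0->1]=2 prod=4 -> [16 3 10]
Step 5: demand=5,sold=5 ship[1->2]=2 ship[0->1]=2 prod=4 -> [18 3 7]
Step 6: demand=5,sold=5 ship[1->2]=2 ship[0->1]=2 prod=4 -> [20 3 4]
Step 7: demand=5,sold=4 ship[1->2]=2 ship[0->1]=2 prod=4 -> [22 3 2]
Step 8: demand=5,sold=2 ship[1->2]=2 ship[0->1]=2 prod=4 -> [24 3 2]
Step 9: demand=5,sold=2 ship[1->2]=2 ship[0->1]=2 prod=4 -> [26 3 2]
Step 10: demand=5,sold=2 ship[1->2]=2 ship[0->1]=2 prod=4 -> [28 3 2]
Step 11: demand=5,sold=2 ship[1->2]=2 ship[0->1]=2 prod=4 -> [30 3 2]
Step 12: demand=5,sold=2 ship[1->2]=2 ship[0->1]=2 prod=4 -> [32 3 2]
First stockout at step 7

7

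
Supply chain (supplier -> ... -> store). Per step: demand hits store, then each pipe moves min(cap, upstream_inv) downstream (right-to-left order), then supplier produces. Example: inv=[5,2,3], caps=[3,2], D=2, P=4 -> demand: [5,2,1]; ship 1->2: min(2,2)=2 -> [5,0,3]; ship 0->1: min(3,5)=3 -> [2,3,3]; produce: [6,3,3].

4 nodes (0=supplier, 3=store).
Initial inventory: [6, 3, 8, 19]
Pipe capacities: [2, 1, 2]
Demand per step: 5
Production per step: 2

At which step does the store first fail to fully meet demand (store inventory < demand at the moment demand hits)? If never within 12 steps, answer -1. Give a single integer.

Step 1: demand=5,sold=5 ship[2->3]=2 ship[1->2]=1 ship[0->1]=2 prod=2 -> [6 4 7 16]
Step 2: demand=5,sold=5 ship[2->3]=2 ship[1->2]=1 ship[0->1]=2 prod=2 -> [6 5 6 13]
Step 3: demand=5,sold=5 ship[2->3]=2 ship[1->2]=1 ship[0->1]=2 prod=2 -> [6 6 5 10]
Step 4: demand=5,sold=5 ship[2->3]=2 ship[1->2]=1 ship[0->1]=2 prod=2 -> [6 7 4 7]
Step 5: demand=5,sold=5 ship[2->3]=2 ship[1->2]=1 ship[0->1]=2 prod=2 -> [6 8 3 4]
Step 6: demand=5,sold=4 ship[2->3]=2 ship[1->2]=1 ship[0->1]=2 prod=2 -> [6 9 2 2]
Step 7: demand=5,sold=2 ship[2->3]=2 ship[1->2]=1 ship[0->1]=2 prod=2 -> [6 10 1 2]
Step 8: demand=5,sold=2 ship[2->3]=1 ship[1->2]=1 ship[0->1]=2 prod=2 -> [6 11 1 1]
Step 9: demand=5,sold=1 ship[2->3]=1 ship[1->2]=1 ship[0->1]=2 prod=2 -> [6 12 1 1]
Step 10: demand=5,sold=1 ship[2->3]=1 ship[1->2]=1 ship[0->1]=2 prod=2 -> [6 13 1 1]
Step 11: demand=5,sold=1 ship[2->3]=1 ship[1->2]=1 ship[0->1]=2 prod=2 -> [6 14 1 1]
Step 12: demand=5,sold=1 ship[2->3]=1 ship[1->2]=1 ship[0->1]=2 prod=2 -> [6 15 1 1]
First stockout at step 6

6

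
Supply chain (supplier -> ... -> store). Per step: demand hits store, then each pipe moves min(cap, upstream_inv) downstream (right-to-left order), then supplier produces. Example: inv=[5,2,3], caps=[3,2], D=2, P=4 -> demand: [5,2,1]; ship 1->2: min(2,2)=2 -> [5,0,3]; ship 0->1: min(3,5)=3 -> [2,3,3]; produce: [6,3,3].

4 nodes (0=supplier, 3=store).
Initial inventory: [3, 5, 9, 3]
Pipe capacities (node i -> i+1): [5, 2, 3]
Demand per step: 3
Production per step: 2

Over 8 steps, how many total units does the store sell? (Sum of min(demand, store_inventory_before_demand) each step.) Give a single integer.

Answer: 24

Derivation:
Step 1: sold=3 (running total=3) -> [2 6 8 3]
Step 2: sold=3 (running total=6) -> [2 6 7 3]
Step 3: sold=3 (running total=9) -> [2 6 6 3]
Step 4: sold=3 (running total=12) -> [2 6 5 3]
Step 5: sold=3 (running total=15) -> [2 6 4 3]
Step 6: sold=3 (running total=18) -> [2 6 3 3]
Step 7: sold=3 (running total=21) -> [2 6 2 3]
Step 8: sold=3 (running total=24) -> [2 6 2 2]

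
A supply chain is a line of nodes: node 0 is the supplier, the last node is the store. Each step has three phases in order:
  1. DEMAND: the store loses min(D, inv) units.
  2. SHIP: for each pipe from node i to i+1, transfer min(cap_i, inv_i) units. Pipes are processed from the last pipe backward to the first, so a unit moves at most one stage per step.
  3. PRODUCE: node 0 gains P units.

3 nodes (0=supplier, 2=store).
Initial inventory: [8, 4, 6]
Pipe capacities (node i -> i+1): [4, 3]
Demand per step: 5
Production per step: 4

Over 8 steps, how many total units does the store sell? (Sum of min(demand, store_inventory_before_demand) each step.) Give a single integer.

Answer: 27

Derivation:
Step 1: sold=5 (running total=5) -> [8 5 4]
Step 2: sold=4 (running total=9) -> [8 6 3]
Step 3: sold=3 (running total=12) -> [8 7 3]
Step 4: sold=3 (running total=15) -> [8 8 3]
Step 5: sold=3 (running total=18) -> [8 9 3]
Step 6: sold=3 (running total=21) -> [8 10 3]
Step 7: sold=3 (running total=24) -> [8 11 3]
Step 8: sold=3 (running total=27) -> [8 12 3]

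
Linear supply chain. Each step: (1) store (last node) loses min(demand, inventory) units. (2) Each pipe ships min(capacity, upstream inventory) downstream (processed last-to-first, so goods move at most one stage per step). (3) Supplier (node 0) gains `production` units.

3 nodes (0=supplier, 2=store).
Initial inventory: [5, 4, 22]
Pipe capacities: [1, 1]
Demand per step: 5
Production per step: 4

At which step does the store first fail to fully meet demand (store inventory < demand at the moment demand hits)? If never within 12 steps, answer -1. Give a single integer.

Step 1: demand=5,sold=5 ship[1->2]=1 ship[0->1]=1 prod=4 -> [8 4 18]
Step 2: demand=5,sold=5 ship[1->2]=1 ship[0->1]=1 prod=4 -> [11 4 14]
Step 3: demand=5,sold=5 ship[1->2]=1 ship[0->1]=1 prod=4 -> [14 4 10]
Step 4: demand=5,sold=5 ship[1->2]=1 ship[0->1]=1 prod=4 -> [17 4 6]
Step 5: demand=5,sold=5 ship[1->2]=1 ship[0->1]=1 prod=4 -> [20 4 2]
Step 6: demand=5,sold=2 ship[1->2]=1 ship[0->1]=1 prod=4 -> [23 4 1]
Step 7: demand=5,sold=1 ship[1->2]=1 ship[0->1]=1 prod=4 -> [26 4 1]
Step 8: demand=5,sold=1 ship[1->2]=1 ship[0->1]=1 prod=4 -> [29 4 1]
Step 9: demand=5,sold=1 ship[1->2]=1 ship[0->1]=1 prod=4 -> [32 4 1]
Step 10: demand=5,sold=1 ship[1->2]=1 ship[0->1]=1 prod=4 -> [35 4 1]
Step 11: demand=5,sold=1 ship[1->2]=1 ship[0->1]=1 prod=4 -> [38 4 1]
Step 12: demand=5,sold=1 ship[1->2]=1 ship[0->1]=1 prod=4 -> [41 4 1]
First stockout at step 6

6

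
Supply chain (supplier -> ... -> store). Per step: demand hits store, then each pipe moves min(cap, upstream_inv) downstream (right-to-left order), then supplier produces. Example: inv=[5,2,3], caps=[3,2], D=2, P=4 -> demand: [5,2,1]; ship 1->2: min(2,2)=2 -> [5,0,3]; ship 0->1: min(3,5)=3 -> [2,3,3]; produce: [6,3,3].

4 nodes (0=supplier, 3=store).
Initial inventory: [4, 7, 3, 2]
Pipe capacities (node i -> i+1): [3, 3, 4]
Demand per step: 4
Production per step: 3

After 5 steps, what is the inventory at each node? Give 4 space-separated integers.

Step 1: demand=4,sold=2 ship[2->3]=3 ship[1->2]=3 ship[0->1]=3 prod=3 -> inv=[4 7 3 3]
Step 2: demand=4,sold=3 ship[2->3]=3 ship[1->2]=3 ship[0->1]=3 prod=3 -> inv=[4 7 3 3]
Step 3: demand=4,sold=3 ship[2->3]=3 ship[1->2]=3 ship[0->1]=3 prod=3 -> inv=[4 7 3 3]
Step 4: demand=4,sold=3 ship[2->3]=3 ship[1->2]=3 ship[0->1]=3 prod=3 -> inv=[4 7 3 3]
Step 5: demand=4,sold=3 ship[2->3]=3 ship[1->2]=3 ship[0->1]=3 prod=3 -> inv=[4 7 3 3]

4 7 3 3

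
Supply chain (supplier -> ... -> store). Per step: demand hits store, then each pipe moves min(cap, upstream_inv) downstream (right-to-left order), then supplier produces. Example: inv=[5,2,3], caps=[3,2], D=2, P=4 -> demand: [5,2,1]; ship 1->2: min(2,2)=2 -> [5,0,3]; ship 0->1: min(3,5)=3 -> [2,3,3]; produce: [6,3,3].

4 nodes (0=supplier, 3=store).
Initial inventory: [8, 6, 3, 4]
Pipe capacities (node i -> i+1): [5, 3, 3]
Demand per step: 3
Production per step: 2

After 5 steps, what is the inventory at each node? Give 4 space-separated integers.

Step 1: demand=3,sold=3 ship[2->3]=3 ship[1->2]=3 ship[0->1]=5 prod=2 -> inv=[5 8 3 4]
Step 2: demand=3,sold=3 ship[2->3]=3 ship[1->2]=3 ship[0->1]=5 prod=2 -> inv=[2 10 3 4]
Step 3: demand=3,sold=3 ship[2->3]=3 ship[1->2]=3 ship[0->1]=2 prod=2 -> inv=[2 9 3 4]
Step 4: demand=3,sold=3 ship[2->3]=3 ship[1->2]=3 ship[0->1]=2 prod=2 -> inv=[2 8 3 4]
Step 5: demand=3,sold=3 ship[2->3]=3 ship[1->2]=3 ship[0->1]=2 prod=2 -> inv=[2 7 3 4]

2 7 3 4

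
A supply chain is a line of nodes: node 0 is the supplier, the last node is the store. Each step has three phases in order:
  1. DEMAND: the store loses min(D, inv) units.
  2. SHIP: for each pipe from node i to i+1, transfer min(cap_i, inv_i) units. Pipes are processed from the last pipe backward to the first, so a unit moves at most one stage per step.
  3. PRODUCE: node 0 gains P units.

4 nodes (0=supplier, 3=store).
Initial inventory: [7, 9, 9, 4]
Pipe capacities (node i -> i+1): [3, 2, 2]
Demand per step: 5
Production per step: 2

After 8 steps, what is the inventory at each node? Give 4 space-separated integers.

Step 1: demand=5,sold=4 ship[2->3]=2 ship[1->2]=2 ship[0->1]=3 prod=2 -> inv=[6 10 9 2]
Step 2: demand=5,sold=2 ship[2->3]=2 ship[1->2]=2 ship[0->1]=3 prod=2 -> inv=[5 11 9 2]
Step 3: demand=5,sold=2 ship[2->3]=2 ship[1->2]=2 ship[0->1]=3 prod=2 -> inv=[4 12 9 2]
Step 4: demand=5,sold=2 ship[2->3]=2 ship[1->2]=2 ship[0->1]=3 prod=2 -> inv=[3 13 9 2]
Step 5: demand=5,sold=2 ship[2->3]=2 ship[1->2]=2 ship[0->1]=3 prod=2 -> inv=[2 14 9 2]
Step 6: demand=5,sold=2 ship[2->3]=2 ship[1->2]=2 ship[0->1]=2 prod=2 -> inv=[2 14 9 2]
Step 7: demand=5,sold=2 ship[2->3]=2 ship[1->2]=2 ship[0->1]=2 prod=2 -> inv=[2 14 9 2]
Step 8: demand=5,sold=2 ship[2->3]=2 ship[1->2]=2 ship[0->1]=2 prod=2 -> inv=[2 14 9 2]

2 14 9 2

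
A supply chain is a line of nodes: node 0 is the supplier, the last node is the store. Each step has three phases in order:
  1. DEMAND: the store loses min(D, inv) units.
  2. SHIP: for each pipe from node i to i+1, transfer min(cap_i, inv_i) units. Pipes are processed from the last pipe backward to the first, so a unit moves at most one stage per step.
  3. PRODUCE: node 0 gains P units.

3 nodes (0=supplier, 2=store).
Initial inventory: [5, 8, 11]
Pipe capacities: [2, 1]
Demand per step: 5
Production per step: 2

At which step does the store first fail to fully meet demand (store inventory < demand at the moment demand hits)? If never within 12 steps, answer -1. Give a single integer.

Step 1: demand=5,sold=5 ship[1->2]=1 ship[0->1]=2 prod=2 -> [5 9 7]
Step 2: demand=5,sold=5 ship[1->2]=1 ship[0->1]=2 prod=2 -> [5 10 3]
Step 3: demand=5,sold=3 ship[1->2]=1 ship[0->1]=2 prod=2 -> [5 11 1]
Step 4: demand=5,sold=1 ship[1->2]=1 ship[0->1]=2 prod=2 -> [5 12 1]
Step 5: demand=5,sold=1 ship[1->2]=1 ship[0->1]=2 prod=2 -> [5 13 1]
Step 6: demand=5,sold=1 ship[1->2]=1 ship[0->1]=2 prod=2 -> [5 14 1]
Step 7: demand=5,sold=1 ship[1->2]=1 ship[0->1]=2 prod=2 -> [5 15 1]
Step 8: demand=5,sold=1 ship[1->2]=1 ship[0->1]=2 prod=2 -> [5 16 1]
Step 9: demand=5,sold=1 ship[1->2]=1 ship[0->1]=2 prod=2 -> [5 17 1]
Step 10: demand=5,sold=1 ship[1->2]=1 ship[0->1]=2 prod=2 -> [5 18 1]
Step 11: demand=5,sold=1 ship[1->2]=1 ship[0->1]=2 prod=2 -> [5 19 1]
Step 12: demand=5,sold=1 ship[1->2]=1 ship[0->1]=2 prod=2 -> [5 20 1]
First stockout at step 3

3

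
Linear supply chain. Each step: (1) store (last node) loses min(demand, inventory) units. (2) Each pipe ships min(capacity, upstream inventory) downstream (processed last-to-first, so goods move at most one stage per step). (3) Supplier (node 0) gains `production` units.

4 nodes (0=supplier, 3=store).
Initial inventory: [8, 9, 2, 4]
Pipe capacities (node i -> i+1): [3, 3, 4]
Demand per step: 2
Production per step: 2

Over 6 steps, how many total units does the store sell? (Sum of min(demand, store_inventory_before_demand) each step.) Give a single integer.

Step 1: sold=2 (running total=2) -> [7 9 3 4]
Step 2: sold=2 (running total=4) -> [6 9 3 5]
Step 3: sold=2 (running total=6) -> [5 9 3 6]
Step 4: sold=2 (running total=8) -> [4 9 3 7]
Step 5: sold=2 (running total=10) -> [3 9 3 8]
Step 6: sold=2 (running total=12) -> [2 9 3 9]

Answer: 12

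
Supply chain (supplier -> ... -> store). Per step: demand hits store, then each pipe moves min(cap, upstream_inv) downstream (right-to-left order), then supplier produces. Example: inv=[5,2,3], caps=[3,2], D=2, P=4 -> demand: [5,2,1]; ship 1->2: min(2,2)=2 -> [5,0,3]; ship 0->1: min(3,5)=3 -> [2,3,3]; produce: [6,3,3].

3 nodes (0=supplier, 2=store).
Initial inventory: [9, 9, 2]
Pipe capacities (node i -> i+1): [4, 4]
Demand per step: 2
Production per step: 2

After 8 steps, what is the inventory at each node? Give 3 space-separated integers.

Step 1: demand=2,sold=2 ship[1->2]=4 ship[0->1]=4 prod=2 -> inv=[7 9 4]
Step 2: demand=2,sold=2 ship[1->2]=4 ship[0->1]=4 prod=2 -> inv=[5 9 6]
Step 3: demand=2,sold=2 ship[1->2]=4 ship[0->1]=4 prod=2 -> inv=[3 9 8]
Step 4: demand=2,sold=2 ship[1->2]=4 ship[0->1]=3 prod=2 -> inv=[2 8 10]
Step 5: demand=2,sold=2 ship[1->2]=4 ship[0->1]=2 prod=2 -> inv=[2 6 12]
Step 6: demand=2,sold=2 ship[1->2]=4 ship[0->1]=2 prod=2 -> inv=[2 4 14]
Step 7: demand=2,sold=2 ship[1->2]=4 ship[0->1]=2 prod=2 -> inv=[2 2 16]
Step 8: demand=2,sold=2 ship[1->2]=2 ship[0->1]=2 prod=2 -> inv=[2 2 16]

2 2 16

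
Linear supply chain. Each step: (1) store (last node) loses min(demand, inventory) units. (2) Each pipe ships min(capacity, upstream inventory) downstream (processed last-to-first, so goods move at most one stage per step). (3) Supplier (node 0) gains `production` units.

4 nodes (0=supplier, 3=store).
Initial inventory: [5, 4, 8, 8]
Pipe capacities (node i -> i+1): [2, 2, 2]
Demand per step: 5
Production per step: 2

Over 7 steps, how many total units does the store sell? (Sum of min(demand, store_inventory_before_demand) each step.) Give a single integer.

Answer: 20

Derivation:
Step 1: sold=5 (running total=5) -> [5 4 8 5]
Step 2: sold=5 (running total=10) -> [5 4 8 2]
Step 3: sold=2 (running total=12) -> [5 4 8 2]
Step 4: sold=2 (running total=14) -> [5 4 8 2]
Step 5: sold=2 (running total=16) -> [5 4 8 2]
Step 6: sold=2 (running total=18) -> [5 4 8 2]
Step 7: sold=2 (running total=20) -> [5 4 8 2]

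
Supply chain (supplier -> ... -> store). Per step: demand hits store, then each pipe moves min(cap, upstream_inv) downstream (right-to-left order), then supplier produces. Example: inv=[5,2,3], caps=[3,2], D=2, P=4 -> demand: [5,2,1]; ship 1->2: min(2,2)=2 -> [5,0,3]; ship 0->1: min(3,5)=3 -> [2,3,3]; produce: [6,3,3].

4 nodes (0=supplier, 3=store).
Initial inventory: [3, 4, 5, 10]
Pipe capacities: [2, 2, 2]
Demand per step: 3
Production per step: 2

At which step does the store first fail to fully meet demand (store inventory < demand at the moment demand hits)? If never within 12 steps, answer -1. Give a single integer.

Step 1: demand=3,sold=3 ship[2->3]=2 ship[1->2]=2 ship[0->1]=2 prod=2 -> [3 4 5 9]
Step 2: demand=3,sold=3 ship[2->3]=2 ship[1->2]=2 ship[0->1]=2 prod=2 -> [3 4 5 8]
Step 3: demand=3,sold=3 ship[2->3]=2 ship[1->2]=2 ship[0->1]=2 prod=2 -> [3 4 5 7]
Step 4: demand=3,sold=3 ship[2->3]=2 ship[1->2]=2 ship[0->1]=2 prod=2 -> [3 4 5 6]
Step 5: demand=3,sold=3 ship[2->3]=2 ship[1->2]=2 ship[0->1]=2 prod=2 -> [3 4 5 5]
Step 6: demand=3,sold=3 ship[2->3]=2 ship[1->2]=2 ship[0->1]=2 prod=2 -> [3 4 5 4]
Step 7: demand=3,sold=3 ship[2->3]=2 ship[1->2]=2 ship[0->1]=2 prod=2 -> [3 4 5 3]
Step 8: demand=3,sold=3 ship[2->3]=2 ship[1->2]=2 ship[0->1]=2 prod=2 -> [3 4 5 2]
Step 9: demand=3,sold=2 ship[2->3]=2 ship[1->2]=2 ship[0->1]=2 prod=2 -> [3 4 5 2]
Step 10: demand=3,sold=2 ship[2->3]=2 ship[1->2]=2 ship[0->1]=2 prod=2 -> [3 4 5 2]
Step 11: demand=3,sold=2 ship[2->3]=2 ship[1->2]=2 ship[0->1]=2 prod=2 -> [3 4 5 2]
Step 12: demand=3,sold=2 ship[2->3]=2 ship[1->2]=2 ship[0->1]=2 prod=2 -> [3 4 5 2]
First stockout at step 9

9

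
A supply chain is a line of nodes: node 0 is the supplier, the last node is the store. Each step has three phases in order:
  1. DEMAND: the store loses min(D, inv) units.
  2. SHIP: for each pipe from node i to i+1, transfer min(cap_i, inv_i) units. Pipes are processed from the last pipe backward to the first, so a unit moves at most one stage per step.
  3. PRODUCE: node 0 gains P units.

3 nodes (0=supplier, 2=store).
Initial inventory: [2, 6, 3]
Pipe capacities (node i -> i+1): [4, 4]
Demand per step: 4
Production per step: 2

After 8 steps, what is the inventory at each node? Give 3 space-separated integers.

Step 1: demand=4,sold=3 ship[1->2]=4 ship[0->1]=2 prod=2 -> inv=[2 4 4]
Step 2: demand=4,sold=4 ship[1->2]=4 ship[0->1]=2 prod=2 -> inv=[2 2 4]
Step 3: demand=4,sold=4 ship[1->2]=2 ship[0->1]=2 prod=2 -> inv=[2 2 2]
Step 4: demand=4,sold=2 ship[1->2]=2 ship[0->1]=2 prod=2 -> inv=[2 2 2]
Step 5: demand=4,sold=2 ship[1->2]=2 ship[0->1]=2 prod=2 -> inv=[2 2 2]
Step 6: demand=4,sold=2 ship[1->2]=2 ship[0->1]=2 prod=2 -> inv=[2 2 2]
Step 7: demand=4,sold=2 ship[1->2]=2 ship[0->1]=2 prod=2 -> inv=[2 2 2]
Step 8: demand=4,sold=2 ship[1->2]=2 ship[0->1]=2 prod=2 -> inv=[2 2 2]

2 2 2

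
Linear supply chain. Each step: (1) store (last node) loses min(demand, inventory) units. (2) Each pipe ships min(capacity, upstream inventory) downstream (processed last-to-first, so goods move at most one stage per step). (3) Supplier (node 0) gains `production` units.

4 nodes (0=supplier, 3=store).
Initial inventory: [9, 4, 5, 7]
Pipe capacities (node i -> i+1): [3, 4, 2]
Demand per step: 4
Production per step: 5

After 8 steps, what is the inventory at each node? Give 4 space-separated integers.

Step 1: demand=4,sold=4 ship[2->3]=2 ship[1->2]=4 ship[0->1]=3 prod=5 -> inv=[11 3 7 5]
Step 2: demand=4,sold=4 ship[2->3]=2 ship[1->2]=3 ship[0->1]=3 prod=5 -> inv=[13 3 8 3]
Step 3: demand=4,sold=3 ship[2->3]=2 ship[1->2]=3 ship[0->1]=3 prod=5 -> inv=[15 3 9 2]
Step 4: demand=4,sold=2 ship[2->3]=2 ship[1->2]=3 ship[0->1]=3 prod=5 -> inv=[17 3 10 2]
Step 5: demand=4,sold=2 ship[2->3]=2 ship[1->2]=3 ship[0->1]=3 prod=5 -> inv=[19 3 11 2]
Step 6: demand=4,sold=2 ship[2->3]=2 ship[1->2]=3 ship[0->1]=3 prod=5 -> inv=[21 3 12 2]
Step 7: demand=4,sold=2 ship[2->3]=2 ship[1->2]=3 ship[0->1]=3 prod=5 -> inv=[23 3 13 2]
Step 8: demand=4,sold=2 ship[2->3]=2 ship[1->2]=3 ship[0->1]=3 prod=5 -> inv=[25 3 14 2]

25 3 14 2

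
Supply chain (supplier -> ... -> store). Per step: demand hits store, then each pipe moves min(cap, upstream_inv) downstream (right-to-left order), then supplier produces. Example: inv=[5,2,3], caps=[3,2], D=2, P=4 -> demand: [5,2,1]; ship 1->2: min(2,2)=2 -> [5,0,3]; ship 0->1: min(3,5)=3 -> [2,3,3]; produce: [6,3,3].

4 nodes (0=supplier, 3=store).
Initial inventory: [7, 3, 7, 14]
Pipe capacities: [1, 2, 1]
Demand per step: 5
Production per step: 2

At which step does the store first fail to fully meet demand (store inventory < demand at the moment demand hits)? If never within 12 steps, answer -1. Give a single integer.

Step 1: demand=5,sold=5 ship[2->3]=1 ship[1->2]=2 ship[0->1]=1 prod=2 -> [8 2 8 10]
Step 2: demand=5,sold=5 ship[2->3]=1 ship[1->2]=2 ship[0->1]=1 prod=2 -> [9 1 9 6]
Step 3: demand=5,sold=5 ship[2->3]=1 ship[1->2]=1 ship[0->1]=1 prod=2 -> [10 1 9 2]
Step 4: demand=5,sold=2 ship[2->3]=1 ship[1->2]=1 ship[0->1]=1 prod=2 -> [11 1 9 1]
Step 5: demand=5,sold=1 ship[2->3]=1 ship[1->2]=1 ship[0->1]=1 prod=2 -> [12 1 9 1]
Step 6: demand=5,sold=1 ship[2->3]=1 ship[1->2]=1 ship[0->1]=1 prod=2 -> [13 1 9 1]
Step 7: demand=5,sold=1 ship[2->3]=1 ship[1->2]=1 ship[0->1]=1 prod=2 -> [14 1 9 1]
Step 8: demand=5,sold=1 ship[2->3]=1 ship[1->2]=1 ship[0->1]=1 prod=2 -> [15 1 9 1]
Step 9: demand=5,sold=1 ship[2->3]=1 ship[1->2]=1 ship[0->1]=1 prod=2 -> [16 1 9 1]
Step 10: demand=5,sold=1 ship[2->3]=1 ship[1->2]=1 ship[0->1]=1 prod=2 -> [17 1 9 1]
Step 11: demand=5,sold=1 ship[2->3]=1 ship[1->2]=1 ship[0->1]=1 prod=2 -> [18 1 9 1]
Step 12: demand=5,sold=1 ship[2->3]=1 ship[1->2]=1 ship[0->1]=1 prod=2 -> [19 1 9 1]
First stockout at step 4

4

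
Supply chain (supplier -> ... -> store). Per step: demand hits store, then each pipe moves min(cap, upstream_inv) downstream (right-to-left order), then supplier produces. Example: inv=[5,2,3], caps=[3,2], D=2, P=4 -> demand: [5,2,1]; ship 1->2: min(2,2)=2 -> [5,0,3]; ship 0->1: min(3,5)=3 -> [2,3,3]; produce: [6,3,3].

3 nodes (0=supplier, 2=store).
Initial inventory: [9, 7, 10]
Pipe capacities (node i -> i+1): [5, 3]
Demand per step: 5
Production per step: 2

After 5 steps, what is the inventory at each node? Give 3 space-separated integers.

Step 1: demand=5,sold=5 ship[1->2]=3 ship[0->1]=5 prod=2 -> inv=[6 9 8]
Step 2: demand=5,sold=5 ship[1->2]=3 ship[0->1]=5 prod=2 -> inv=[3 11 6]
Step 3: demand=5,sold=5 ship[1->2]=3 ship[0->1]=3 prod=2 -> inv=[2 11 4]
Step 4: demand=5,sold=4 ship[1->2]=3 ship[0->1]=2 prod=2 -> inv=[2 10 3]
Step 5: demand=5,sold=3 ship[1->2]=3 ship[0->1]=2 prod=2 -> inv=[2 9 3]

2 9 3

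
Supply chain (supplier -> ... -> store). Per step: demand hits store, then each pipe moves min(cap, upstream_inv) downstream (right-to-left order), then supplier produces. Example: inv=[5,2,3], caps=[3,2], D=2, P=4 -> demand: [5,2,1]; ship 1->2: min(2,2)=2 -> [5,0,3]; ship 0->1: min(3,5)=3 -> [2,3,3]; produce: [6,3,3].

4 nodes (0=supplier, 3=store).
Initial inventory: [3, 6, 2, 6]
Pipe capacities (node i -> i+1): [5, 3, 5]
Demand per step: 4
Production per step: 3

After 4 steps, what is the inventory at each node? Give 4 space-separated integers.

Step 1: demand=4,sold=4 ship[2->3]=2 ship[1->2]=3 ship[0->1]=3 prod=3 -> inv=[3 6 3 4]
Step 2: demand=4,sold=4 ship[2->3]=3 ship[1->2]=3 ship[0->1]=3 prod=3 -> inv=[3 6 3 3]
Step 3: demand=4,sold=3 ship[2->3]=3 ship[1->2]=3 ship[0->1]=3 prod=3 -> inv=[3 6 3 3]
Step 4: demand=4,sold=3 ship[2->3]=3 ship[1->2]=3 ship[0->1]=3 prod=3 -> inv=[3 6 3 3]

3 6 3 3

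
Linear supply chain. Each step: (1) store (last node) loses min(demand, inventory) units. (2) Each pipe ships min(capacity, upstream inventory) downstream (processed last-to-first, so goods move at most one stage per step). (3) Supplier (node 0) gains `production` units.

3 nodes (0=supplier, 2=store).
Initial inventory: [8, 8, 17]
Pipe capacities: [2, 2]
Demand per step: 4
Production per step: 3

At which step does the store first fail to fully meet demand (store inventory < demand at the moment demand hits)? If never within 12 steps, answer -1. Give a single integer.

Step 1: demand=4,sold=4 ship[1->2]=2 ship[0->1]=2 prod=3 -> [9 8 15]
Step 2: demand=4,sold=4 ship[1->2]=2 ship[0->1]=2 prod=3 -> [10 8 13]
Step 3: demand=4,sold=4 ship[1->2]=2 ship[0->1]=2 prod=3 -> [11 8 11]
Step 4: demand=4,sold=4 ship[1->2]=2 ship[0->1]=2 prod=3 -> [12 8 9]
Step 5: demand=4,sold=4 ship[1->2]=2 ship[0->1]=2 prod=3 -> [13 8 7]
Step 6: demand=4,sold=4 ship[1->2]=2 ship[0->1]=2 prod=3 -> [14 8 5]
Step 7: demand=4,sold=4 ship[1->2]=2 ship[0->1]=2 prod=3 -> [15 8 3]
Step 8: demand=4,sold=3 ship[1->2]=2 ship[0->1]=2 prod=3 -> [16 8 2]
Step 9: demand=4,sold=2 ship[1->2]=2 ship[0->1]=2 prod=3 -> [17 8 2]
Step 10: demand=4,sold=2 ship[1->2]=2 ship[0->1]=2 prod=3 -> [18 8 2]
Step 11: demand=4,sold=2 ship[1->2]=2 ship[0->1]=2 prod=3 -> [19 8 2]
Step 12: demand=4,sold=2 ship[1->2]=2 ship[0->1]=2 prod=3 -> [20 8 2]
First stockout at step 8

8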